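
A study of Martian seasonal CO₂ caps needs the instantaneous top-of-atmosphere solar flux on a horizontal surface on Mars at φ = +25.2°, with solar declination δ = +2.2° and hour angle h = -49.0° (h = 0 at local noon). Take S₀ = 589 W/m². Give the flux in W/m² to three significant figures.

359 W/m²

cos θ_z = sin φ sin δ + cos φ cos δ cos h = 0.016345 + 0.593182 = 0.609527.
Flux = S₀ · cos θ_z = 589 × 0.609527 = 359.0 W/m².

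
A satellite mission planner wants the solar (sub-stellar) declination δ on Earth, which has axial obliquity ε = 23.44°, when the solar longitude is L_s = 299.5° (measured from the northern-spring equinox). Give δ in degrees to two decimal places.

sin δ = sin ε · sin L_s = sin 23.44° × sin 299.5° = -0.346217.
δ = arcsin(-0.346217) = -20.26°.

δ = -20.26°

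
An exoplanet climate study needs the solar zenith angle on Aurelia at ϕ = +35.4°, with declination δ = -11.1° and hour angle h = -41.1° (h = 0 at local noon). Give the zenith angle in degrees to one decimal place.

θ_z = 60.6°

cos θ_z = sin ϕ sin δ + cos ϕ cos δ cos h = -0.111524 + 0.602759 = 0.491235.
θ_z = arccos(0.491235) = 60.6°.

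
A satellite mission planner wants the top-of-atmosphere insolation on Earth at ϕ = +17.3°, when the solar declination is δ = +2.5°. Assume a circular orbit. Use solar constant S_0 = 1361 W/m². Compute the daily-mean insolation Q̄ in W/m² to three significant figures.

cos h₀ = −tan(+17.3°) tan(+2.500°) = -0.0136, h₀ = 1.5844 rad.
Bracket: h₀ sin ϕ sin δ + cos ϕ cos δ sin h₀ = 1.5844×0.29737×0.04362 + 0.95476×0.99905×0.99991 = 0.020552 + 0.953767 = 0.974319.
Q̄ = (S_0/π) × [bracket] = (1361/π) × 0.974319 = 422.1 W/m².

Q̄ ≈ 422 W/m²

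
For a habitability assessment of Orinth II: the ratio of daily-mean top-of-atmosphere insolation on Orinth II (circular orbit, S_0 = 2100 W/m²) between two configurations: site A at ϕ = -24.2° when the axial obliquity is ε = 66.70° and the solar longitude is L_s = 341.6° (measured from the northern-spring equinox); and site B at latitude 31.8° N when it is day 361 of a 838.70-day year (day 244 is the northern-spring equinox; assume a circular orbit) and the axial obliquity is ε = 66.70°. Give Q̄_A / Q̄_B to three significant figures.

— Configuration A (ϕ=-24.2°):
Solar declination: sin δ = sin ε · sin L_s = sin 66.70° × sin 341.6° = -0.28991, so δ = -16.852°.
cos h₀ = −tan(-24.2°) tan(-16.852°) = -0.1361, h₀ = 1.7074 rad.
Bracket: h₀ sin ϕ sin δ + cos ϕ cos δ sin h₀ = 1.7074×-0.40992×-0.28991 + 0.91212×0.95705×0.99069 = 0.202907 + 0.864817 = 1.067724.
Q̄ = (S_0/π) × [bracket] = (2100/π) × 1.067724 = 713.72 W/m².
— Configuration B (ϕ=+31.8°):
Solar longitude: L_s = 360° × (361 − 244)/838.70 = 50.221°.
sin δ = sin 66.70° × sin 50.221° = 0.70584, so δ = +44.897°.
cos h₀ = −tan(+31.8°) tan(+44.897°) = -0.6178, h₀ = 2.2367 rad.
Bracket: h₀ sin ϕ sin δ + cos ϕ cos δ sin h₀ = 2.2367×0.52696×0.70584 + 0.84989×0.70837×0.78633 = 0.831939 + 0.473399 = 1.305338.
Q̄ = (S_0/π) × [bracket] = (2100/π) × 1.305338 = 872.55 W/m².
Ratio Q̄_A / Q̄_B = 713.72 / 872.55 = 0.8180.

Q̄_A / Q̄_B ≈ 0.818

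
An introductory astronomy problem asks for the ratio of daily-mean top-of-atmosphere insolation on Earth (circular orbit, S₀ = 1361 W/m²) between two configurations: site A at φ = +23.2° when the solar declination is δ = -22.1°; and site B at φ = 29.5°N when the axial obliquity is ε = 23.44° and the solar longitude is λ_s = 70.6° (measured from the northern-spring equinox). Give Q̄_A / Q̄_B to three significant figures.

— Configuration A (φ=+23.2°):
cos H₀ = −tan(+23.2°) tan(-22.100°) = 0.1740, H₀ = 1.3959 rad.
Bracket: H₀ sin φ sin δ + cos φ cos δ sin H₀ = 1.3959×0.39394×-0.37622 + 0.91914×0.92653×0.98474 = -0.206884 + 0.838615 = 0.631731.
Q̄ = (S₀/π) × [bracket] = (1361/π) × 0.631731 = 273.68 W/m².
— Configuration B (φ=+29.5°):
Solar declination: sin δ = sin ε · sin λ_s = sin 23.44° × sin 70.6° = 0.37520, so δ = +22.037°.
cos H₀ = −tan(+29.5°) tan(+22.037°) = -0.2290, H₀ = 1.8019 rad.
Bracket: H₀ sin φ sin δ + cos φ cos δ sin H₀ = 1.8019×0.49242×0.37520 + 0.87036×0.92694×0.97342 = 0.332912 + 0.785328 = 1.118240.
Q̄ = (S₀/π) × [bracket] = (1361/π) × 1.118240 = 484.44 W/m².
Ratio Q̄_A / Q̄_B = 273.68 / 484.44 = 0.5649.

Q̄_A / Q̄_B ≈ 0.565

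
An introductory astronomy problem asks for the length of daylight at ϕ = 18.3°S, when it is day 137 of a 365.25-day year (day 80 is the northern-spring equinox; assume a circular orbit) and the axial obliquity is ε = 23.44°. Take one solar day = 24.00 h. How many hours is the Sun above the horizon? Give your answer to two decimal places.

11.11 h

Solar longitude: L_s = 360° × (137 − 80)/365.25 = 56.181°.
sin δ = sin 23.44° × sin 56.181° = 0.33048, so δ = +19.298°.
cos h₀ = −tan ϕ · tan δ = −tan(-18.3°) × tan(+19.298°) = 0.1158, so h₀ = 1.4547 rad = 83.35°.
Daylight = 2h₀/(2π) × 24.00 h = (1.4547/π) × 24.00 = 11.11 h.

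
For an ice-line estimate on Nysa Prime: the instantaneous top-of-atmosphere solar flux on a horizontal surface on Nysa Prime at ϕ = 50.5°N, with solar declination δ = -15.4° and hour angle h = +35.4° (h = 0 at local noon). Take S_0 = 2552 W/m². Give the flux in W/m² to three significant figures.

753 W/m²

cos θ_z = sin ϕ sin δ + cos ϕ cos δ cos h = -0.204910 + 0.499869 = 0.294959.
Flux = S_0 · cos θ_z = 2552 × 0.294959 = 752.7 W/m².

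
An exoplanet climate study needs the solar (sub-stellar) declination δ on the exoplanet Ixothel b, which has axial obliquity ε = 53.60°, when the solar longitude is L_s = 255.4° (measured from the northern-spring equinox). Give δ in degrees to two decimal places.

sin δ = sin ε · sin L_s = sin 53.60° × sin 255.4° = -0.778903.
δ = arcsin(-0.778903) = -51.16°.

δ = -51.16°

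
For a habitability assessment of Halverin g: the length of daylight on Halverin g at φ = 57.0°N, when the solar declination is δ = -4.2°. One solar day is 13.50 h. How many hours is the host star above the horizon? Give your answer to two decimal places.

6.26 h

cos H₀ = −tan φ · tan δ = −tan(+57.0°) × tan(-4.200°) = 0.1131, so H₀ = 1.4575 rad = 83.51°.
Daylight = 2H₀/(2π) × 13.50 h = (1.4575/π) × 13.50 = 6.26 h.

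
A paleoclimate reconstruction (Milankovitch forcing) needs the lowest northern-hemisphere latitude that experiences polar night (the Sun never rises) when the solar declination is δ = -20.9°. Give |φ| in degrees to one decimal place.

Polar night requires cos H₀ = −tan φ tan δ ≥ 1, i.e. tan φ tan δ ≤ −1.
The boundary is |tan φ| · |tan δ| = 1, so |φ| = 90° − |δ| = 90° − 20.9° = 69.1° in the northern hemisphere.

|φ| = 69.1°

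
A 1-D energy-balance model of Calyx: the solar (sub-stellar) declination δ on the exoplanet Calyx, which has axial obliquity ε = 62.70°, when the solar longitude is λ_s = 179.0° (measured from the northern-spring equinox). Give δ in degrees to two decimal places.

δ = +0.89°

sin δ = sin ε · sin λ_s = sin 62.70° × sin 179.0° = 0.015509.
δ = arcsin(0.015509) = +0.89°.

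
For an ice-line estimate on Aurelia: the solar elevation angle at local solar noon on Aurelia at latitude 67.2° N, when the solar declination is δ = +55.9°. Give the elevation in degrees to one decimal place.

78.7°

At local noon the hour angle is zero, so the zenith angle equals |φ − δ| = |+67.2° − (+55.900°)| = 11.300°.
Elevation = 90° − 11.300° = 78.7°.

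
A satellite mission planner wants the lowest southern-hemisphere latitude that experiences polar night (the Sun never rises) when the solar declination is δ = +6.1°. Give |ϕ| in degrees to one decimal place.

|ϕ| = 83.9°

Polar night requires cos h₀ = −tan ϕ tan δ ≥ 1, i.e. tan ϕ tan δ ≤ −1.
The boundary is |tan ϕ| · |tan δ| = 1, so |ϕ| = 90° − |δ| = 90° − 6.1° = 83.9° in the southern hemisphere.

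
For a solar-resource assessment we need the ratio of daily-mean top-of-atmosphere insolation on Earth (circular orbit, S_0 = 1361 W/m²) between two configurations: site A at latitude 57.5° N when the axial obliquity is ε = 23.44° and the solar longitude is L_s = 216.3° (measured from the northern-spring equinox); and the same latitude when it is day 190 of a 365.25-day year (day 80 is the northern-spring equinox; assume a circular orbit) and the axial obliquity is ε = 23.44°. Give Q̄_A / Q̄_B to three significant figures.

— Configuration A (ϕ=+57.5°):
Solar declination: sin δ = sin ε · sin L_s = sin 23.44° × sin 216.3° = -0.23550, so δ = -13.621°.
cos h₀ = −tan(+57.5°) tan(-13.621°) = 0.3804, h₀ = 1.1806 rad.
Bracket: h₀ sin ϕ sin δ + cos ϕ cos δ sin h₀ = 1.1806×0.84339×-0.23550 + 0.53730×0.97188×0.92484 = -0.234489 + 0.482943 = 0.248454.
Q̄ = (S_0/π) × [bracket] = (1361/π) × 0.248454 = 107.64 W/m².
— Configuration B (ϕ=+57.5°):
Solar longitude: L_s = 360° × (190 − 80)/365.25 = 108.419°.
sin δ = sin 23.44° × sin 108.419° = 0.37741, so δ = +22.173°.
cos h₀ = −tan(+57.5°) tan(+22.173°) = -0.6397, h₀ = 2.2649 rad.
Bracket: h₀ sin ϕ sin δ + cos ϕ cos δ sin h₀ = 2.2649×0.84339×0.37741 + 0.53730×0.92605×0.76860 = 0.720926 + 0.382430 = 1.103356.
Q̄ = (S_0/π) × [bracket] = (1361/π) × 1.103356 = 478.00 W/m².
Ratio Q̄_A / Q̄_B = 107.64 / 478.00 = 0.2252.

Q̄_A / Q̄_B ≈ 0.225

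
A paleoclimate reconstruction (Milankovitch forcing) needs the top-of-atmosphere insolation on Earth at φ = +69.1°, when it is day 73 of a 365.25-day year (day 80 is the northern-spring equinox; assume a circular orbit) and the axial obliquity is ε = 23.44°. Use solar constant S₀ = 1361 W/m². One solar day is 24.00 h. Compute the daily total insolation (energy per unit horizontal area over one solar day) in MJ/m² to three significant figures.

Solar longitude: λ_s = 360° × (73 − 80)/365.25 = -6.899°, i.e. -6.899° + 360° = 353.101°.
sin δ = sin 23.44° × sin 353.101° = -0.04778, so δ = -2.739°.
cos H₀ = −tan(+69.1°) tan(-2.739°) = 0.1253, H₀ = 1.4452 rad.
Bracket: H₀ sin φ sin δ + cos φ cos δ sin H₀ = 1.4452×0.93420×-0.04778 + 0.35674×0.99886×0.99212 = -0.064508 + 0.353525 = 0.289017.
Q̄ = (S₀/π) × [bracket] = (1361/π) × 0.289017 = 125.21 W/m².
Daily total = Q̄ × 24.00 h × 3600 s/h = 125.21 × 24.00 × 3600 / 10⁶ = 10.82 MJ/m².

10.8 MJ/m²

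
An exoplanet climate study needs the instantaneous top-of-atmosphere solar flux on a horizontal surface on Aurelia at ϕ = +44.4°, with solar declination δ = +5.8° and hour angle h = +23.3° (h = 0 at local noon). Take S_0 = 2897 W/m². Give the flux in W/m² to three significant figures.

2.10e+03 W/m²

cos θ_z = sin ϕ sin δ + cos ϕ cos δ cos h = 0.070705 + 0.652846 = 0.723551.
Flux = S_0 · cos θ_z = 2897 × 0.723551 = 2096 W/m².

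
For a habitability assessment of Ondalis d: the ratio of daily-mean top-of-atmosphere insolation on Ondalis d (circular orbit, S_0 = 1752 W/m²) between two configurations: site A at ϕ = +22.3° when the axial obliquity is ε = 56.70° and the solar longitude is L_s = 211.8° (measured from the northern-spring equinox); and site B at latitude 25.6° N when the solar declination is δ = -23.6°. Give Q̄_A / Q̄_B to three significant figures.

— Configuration A (ϕ=+22.3°):
Solar declination: sin δ = sin ε · sin L_s = sin 56.70° × sin 211.8° = -0.44043, so δ = -26.132°.
cos h₀ = −tan(+22.3°) tan(-26.132°) = 0.2012, h₀ = 1.3682 rad.
Bracket: h₀ sin ϕ sin δ + cos ϕ cos δ sin h₀ = 1.3682×0.37946×-0.44043 + 0.92521×0.89779×0.97955 = -0.228661 + 0.813658 = 0.584997.
Q̄ = (S_0/π) × [bracket] = (1752/π) × 0.584997 = 326.24 W/m².
— Configuration B (ϕ=+25.6°):
cos h₀ = −tan(+25.6°) tan(-23.600°) = 0.2093, h₀ = 1.3599 rad.
Bracket: h₀ sin ϕ sin δ + cos ϕ cos δ sin h₀ = 1.3599×0.43209×-0.40035 + 0.90183×0.91636×0.97785 = -0.235245 + 0.808096 = 0.572851.
Q̄ = (S_0/π) × [bracket] = (1752/π) × 0.572851 = 319.47 W/m².
Ratio Q̄_A / Q̄_B = 326.24 / 319.47 = 1.021.

Q̄_A / Q̄_B ≈ 1.02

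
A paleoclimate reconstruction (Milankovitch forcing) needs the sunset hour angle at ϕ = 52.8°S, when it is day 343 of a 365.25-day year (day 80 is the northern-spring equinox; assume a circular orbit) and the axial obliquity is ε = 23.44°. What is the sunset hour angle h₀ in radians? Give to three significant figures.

Solar longitude: L_s = 360° × (343 − 80)/365.25 = 259.220°.
sin δ = sin 23.44° × sin 259.220° = -0.39077, so δ = -23.002°.
cos h₀ = −tan ϕ · tan δ = −tan(-52.8°) × tan(-23.002°) = -0.5593, so h₀ = 2.1643 rad = 124.01°.

h₀ = 2.16 rad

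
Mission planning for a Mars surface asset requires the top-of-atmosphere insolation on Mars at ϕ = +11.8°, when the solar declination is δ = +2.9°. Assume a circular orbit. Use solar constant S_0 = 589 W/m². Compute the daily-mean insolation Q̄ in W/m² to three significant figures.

Q̄ ≈ 186 W/m²

cos h₀ = −tan(+11.8°) tan(+2.900°) = -0.0106, h₀ = 1.5814 rad.
Bracket: h₀ sin ϕ sin δ + cos ϕ cos δ sin h₀ = 1.5814×0.20450×0.05059 + 0.97887×0.99872×0.99994 = 0.016361 + 0.977558 = 0.993919.
Q̄ = (S_0/π) × [bracket] = (589/π) × 0.993919 = 186.3 W/m².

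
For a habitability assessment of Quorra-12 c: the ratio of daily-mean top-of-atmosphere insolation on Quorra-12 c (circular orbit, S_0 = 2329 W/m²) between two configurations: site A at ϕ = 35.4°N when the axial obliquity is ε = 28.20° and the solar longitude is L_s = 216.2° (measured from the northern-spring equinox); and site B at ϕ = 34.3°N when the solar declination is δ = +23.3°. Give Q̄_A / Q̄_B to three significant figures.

Q̄_A / Q̄_B ≈ 0.478

— Configuration A (ϕ=+35.4°):
Solar declination: sin δ = sin ε · sin L_s = sin 28.20° × sin 216.2° = -0.27909, so δ = -16.206°.
cos h₀ = −tan(+35.4°) tan(-16.206°) = 0.2065, h₀ = 1.3628 rad.
Bracket: h₀ sin ϕ sin δ + cos ϕ cos δ sin h₀ = 1.3628×0.57928×-0.27909 + 0.81513×0.96026×0.97844 = -0.220326 + 0.765861 = 0.545535.
Q̄ = (S_0/π) × [bracket] = (2329/π) × 0.545535 = 404.43 W/m².
— Configuration B (ϕ=+34.3°):
cos h₀ = −tan(+34.3°) tan(+23.300°) = -0.2938, h₀ = 1.8690 rad.
Bracket: h₀ sin ϕ sin δ + cos ϕ cos δ sin h₀ = 1.8690×0.56353×0.39555 + 0.82610×0.91845×0.95587 = 0.416608 + 0.725249 = 1.141857.
Q̄ = (S_0/π) × [bracket] = (2329/π) × 1.141857 = 846.51 W/m².
Ratio Q̄_A / Q̄_B = 404.43 / 846.51 = 0.4778.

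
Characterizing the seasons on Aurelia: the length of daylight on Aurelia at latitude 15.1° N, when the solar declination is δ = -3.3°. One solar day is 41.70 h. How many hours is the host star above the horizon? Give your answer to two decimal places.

cos H₀ = −tan φ · tan δ = −tan(+15.1°) × tan(-3.300°) = 0.0156, so H₀ = 1.5552 rad = 89.11°.
Daylight = 2H₀/(2π) × 41.70 h = (1.5552/π) × 41.70 = 20.64 h.

20.64 h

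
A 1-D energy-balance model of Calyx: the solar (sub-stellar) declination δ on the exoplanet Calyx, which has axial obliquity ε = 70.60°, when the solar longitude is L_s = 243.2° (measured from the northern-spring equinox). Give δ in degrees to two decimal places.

δ = -57.34°

sin δ = sin ε · sin L_s = sin 70.60° × sin 243.2° = -0.841907.
δ = arcsin(-0.841907) = -57.34°.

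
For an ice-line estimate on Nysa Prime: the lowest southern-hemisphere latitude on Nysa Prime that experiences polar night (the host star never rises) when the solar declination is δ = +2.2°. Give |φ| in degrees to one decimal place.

|φ| = 87.8°

Polar night requires cos H₀ = −tan φ tan δ ≥ 1, i.e. tan φ tan δ ≤ −1.
The boundary is |tan φ| · |tan δ| = 1, so |φ| = 90° − |δ| = 90° − 2.2° = 87.8° in the southern hemisphere.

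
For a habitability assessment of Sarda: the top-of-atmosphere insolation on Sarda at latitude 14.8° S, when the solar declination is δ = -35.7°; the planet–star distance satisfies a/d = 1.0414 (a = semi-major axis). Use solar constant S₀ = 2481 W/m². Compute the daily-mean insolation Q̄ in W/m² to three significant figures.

Q̄ ≈ 885 W/m²

cos H₀ = −tan(-14.8°) tan(-35.700°) = -0.1899, H₀ = 1.7618 rad.
Bracket: H₀ sin φ sin δ + cos φ cos δ sin H₀ = 1.7618×-0.25545×-0.58354 + 0.96682×0.81208×0.98181 = 0.262623 + 0.770854 = 1.033477.
Inverse-square distance factor (a/d)² = 1.0414² = 1.084514.
Q̄ = (S₀/π) × 1.084514 × [bracket] = (2481/π) × 1.084514 × 1.033477 = 885.1 W/m².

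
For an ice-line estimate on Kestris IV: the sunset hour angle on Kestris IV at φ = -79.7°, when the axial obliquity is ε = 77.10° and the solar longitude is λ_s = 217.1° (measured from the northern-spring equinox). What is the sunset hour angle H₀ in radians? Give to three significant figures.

Solar declination: sin δ = sin ε · sin λ_s = sin 77.10° × sin 217.1° = -0.58798, so δ = -36.014°.
Sunrise equation: cos H₀ = −tan φ · tan δ = -4.0000 ≤ −1, so the host star never sets (polar day) and H₀ = π.

H₀ = 3.14 rad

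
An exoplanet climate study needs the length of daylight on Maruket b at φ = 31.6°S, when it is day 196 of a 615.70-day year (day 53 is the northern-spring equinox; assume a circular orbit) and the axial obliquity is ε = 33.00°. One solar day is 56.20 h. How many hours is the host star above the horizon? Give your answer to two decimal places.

Solar longitude: λ_s = 360° × (196 − 53)/615.70 = 83.612°.
sin δ = sin 33.00° × sin 83.612° = 0.54126, so δ = +32.769°.
cos H₀ = −tan φ · tan δ = −tan(-31.6°) × tan(+32.769°) = 0.3960, so H₀ = 1.1636 rad = 66.67°.
Daylight = 2H₀/(2π) × 56.20 h = (1.1636/π) × 56.20 = 20.82 h.

20.82 h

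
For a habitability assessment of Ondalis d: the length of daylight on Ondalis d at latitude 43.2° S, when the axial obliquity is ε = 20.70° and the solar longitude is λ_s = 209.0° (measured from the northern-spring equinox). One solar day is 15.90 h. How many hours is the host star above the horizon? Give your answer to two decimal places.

8.78 h

Solar declination: sin δ = sin ε · sin λ_s = sin 20.70° × sin 209.0° = -0.17137, so δ = -9.867°.
cos H₀ = −tan φ · tan δ = −tan(-43.2°) × tan(-9.867°) = -0.1633, so H₀ = 1.7349 rad = 99.40°.
Daylight = 2H₀/(2π) × 15.90 h = (1.7349/π) × 15.90 = 8.78 h.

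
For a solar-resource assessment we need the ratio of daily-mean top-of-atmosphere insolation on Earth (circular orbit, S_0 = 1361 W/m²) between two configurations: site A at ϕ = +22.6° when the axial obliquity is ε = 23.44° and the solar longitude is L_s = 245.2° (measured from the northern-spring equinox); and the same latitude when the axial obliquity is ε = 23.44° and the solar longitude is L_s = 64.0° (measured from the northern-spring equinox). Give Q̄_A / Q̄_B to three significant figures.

Q̄_A / Q̄_B ≈ 0.601

— Configuration A (ϕ=+22.6°):
Solar declination: sin δ = sin ε · sin L_s = sin 23.44° × sin 245.2° = -0.36110, so δ = -21.168°.
cos h₀ = −tan(+22.6°) tan(-21.168°) = 0.1612, h₀ = 1.4089 rad.
Bracket: h₀ sin ϕ sin δ + cos ϕ cos δ sin h₀ = 1.4089×0.38430×-0.36110 + 0.92321×0.93253×0.98692 = -0.195514 + 0.849660 = 0.654146.
Q̄ = (S_0/π) × [bracket] = (1361/π) × 0.654146 = 283.39 W/m².
— Configuration B (ϕ=+22.6°):
Solar declination: sin δ = sin ε · sin L_s = sin 23.44° × sin 64.0° = 0.35753, so δ = +20.949°.
cos h₀ = −tan(+22.6°) tan(+20.949°) = -0.1594, h₀ = 1.7308 rad.
Bracket: h₀ sin ϕ sin δ + cos ϕ cos δ sin h₀ = 1.7308×0.38430×0.35753 + 0.92321×0.93390×0.98722 = 0.237810 + 0.851167 = 1.088977.
Q̄ = (S_0/π) × [bracket] = (1361/π) × 1.088977 = 471.77 W/m².
Ratio Q̄_A / Q̄_B = 283.39 / 471.77 = 0.6007.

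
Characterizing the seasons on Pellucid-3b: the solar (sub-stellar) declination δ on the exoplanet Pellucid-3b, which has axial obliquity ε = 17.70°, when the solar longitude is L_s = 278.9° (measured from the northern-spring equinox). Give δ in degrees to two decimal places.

sin δ = sin ε · sin L_s = sin 17.70° × sin 278.9° = -0.300372.
δ = arcsin(-0.300372) = -17.48°.

δ = -17.48°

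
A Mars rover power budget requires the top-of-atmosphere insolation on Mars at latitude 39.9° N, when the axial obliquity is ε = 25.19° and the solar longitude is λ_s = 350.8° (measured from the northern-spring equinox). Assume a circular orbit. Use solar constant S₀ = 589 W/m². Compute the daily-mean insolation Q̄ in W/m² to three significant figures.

Q̄ ≈ 131 W/m²

Solar declination: sin δ = sin ε · sin λ_s = sin 25.19° × sin 350.8° = -0.06805, so δ = -3.902°.
cos H₀ = −tan(+39.9°) tan(-3.902°) = 0.0570, H₀ = 1.5137 rad.
Bracket: H₀ sin φ sin δ + cos φ cos δ sin H₀ = 1.5137×0.64145×-0.06805 + 0.76717×0.99768×0.99837 = -0.066074 + 0.764143 = 0.698069.
Q̄ = (S₀/π) × [bracket] = (589/π) × 0.698069 = 130.9 W/m².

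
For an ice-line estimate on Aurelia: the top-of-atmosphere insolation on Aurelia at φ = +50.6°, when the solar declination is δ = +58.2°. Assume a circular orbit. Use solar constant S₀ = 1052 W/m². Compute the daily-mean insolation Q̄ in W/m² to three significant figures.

cos H₀ = −tan(+50.6°) tan(+58.200°) = -1.9635 ≤ −1 ⇒ polar day, H₀ = π.
Bracket: H₀ sin φ sin δ + cos φ cos δ sin H₀ = 3.1416×0.77273×0.84989 + 0.63473×0.52696×0.00000 = 2.063200 + 0.000000 = 2.063200.
Q̄ = (S₀/π) × [bracket] = (1052/π) × 2.063200 = 690.9 W/m².

Q̄ ≈ 691 W/m²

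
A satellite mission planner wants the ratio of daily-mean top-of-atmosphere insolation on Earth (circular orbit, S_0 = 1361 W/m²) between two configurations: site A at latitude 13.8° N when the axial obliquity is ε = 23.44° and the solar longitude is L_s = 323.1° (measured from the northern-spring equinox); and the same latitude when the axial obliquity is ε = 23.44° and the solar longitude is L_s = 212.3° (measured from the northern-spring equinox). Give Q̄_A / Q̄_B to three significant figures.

Q̄_A / Q̄_B ≈ 0.982

— Configuration A (ϕ=+13.8°):
Solar declination: sin δ = sin ε · sin L_s = sin 23.44° × sin 323.1° = -0.23884, so δ = -13.818°.
cos h₀ = −tan(+13.8°) tan(-13.818°) = 0.0604, h₀ = 1.5103 rad.
Bracket: h₀ sin ϕ sin δ + cos ϕ cos δ sin h₀ = 1.5103×0.23853×-0.23884 + 0.97113×0.97106×0.99817 = -0.086043 + 0.941300 = 0.855257.
Q̄ = (S_0/π) × [bracket] = (1361/π) × 0.855257 = 370.51 W/m².
— Configuration B (ϕ=+13.8°):
Solar declination: sin δ = sin ε · sin L_s = sin 23.44° × sin 212.3° = -0.21256, so δ = -12.272°.
cos h₀ = −tan(+13.8°) tan(-12.272°) = 0.0534, h₀ = 1.5173 rad.
Bracket: h₀ sin ϕ sin δ + cos ϕ cos δ sin h₀ = 1.5173×0.23853×-0.21256 + 0.97113×0.97715×0.99857 = -0.076930 + 0.947583 = 0.870653.
Q̄ = (S_0/π) × [bracket] = (1361/π) × 0.870653 = 377.18 W/m².
Ratio Q̄_A / Q̄_B = 370.51 / 377.18 = 0.9823.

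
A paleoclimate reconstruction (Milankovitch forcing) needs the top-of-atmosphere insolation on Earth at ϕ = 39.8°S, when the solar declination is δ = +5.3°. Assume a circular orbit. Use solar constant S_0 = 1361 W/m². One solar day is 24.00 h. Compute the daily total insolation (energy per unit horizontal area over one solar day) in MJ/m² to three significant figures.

25.2 MJ/m²

cos h₀ = −tan(-39.8°) tan(+5.300°) = 0.0773, h₀ = 1.4934 rad.
Bracket: h₀ sin ϕ sin δ + cos ϕ cos δ sin h₀ = 1.4934×-0.64011×0.09237 + 0.76828×0.99572×0.99701 = -0.088300 + 0.762704 = 0.674404.
Q̄ = (S_0/π) × [bracket] = (1361/π) × 0.674404 = 292.17 W/m².
Daily total = Q̄ × 24.00 h × 3600 s/h = 292.17 × 24.00 × 3600 / 10⁶ = 25.24 MJ/m².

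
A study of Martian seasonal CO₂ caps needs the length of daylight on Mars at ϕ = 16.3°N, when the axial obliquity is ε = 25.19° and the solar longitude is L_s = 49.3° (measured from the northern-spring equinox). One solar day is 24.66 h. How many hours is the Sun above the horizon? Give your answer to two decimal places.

Solar declination: sin δ = sin ε · sin L_s = sin 25.19° × sin 49.3° = 0.32268, so δ = +18.825°.
cos h₀ = −tan ϕ · tan δ = −tan(+16.3°) × tan(+18.825°) = -0.0997, so h₀ = 1.6707 rad = 95.72°.
Daylight = 2h₀/(2π) × 24.66 h = (1.6707/π) × 24.66 = 13.11 h.

13.11 h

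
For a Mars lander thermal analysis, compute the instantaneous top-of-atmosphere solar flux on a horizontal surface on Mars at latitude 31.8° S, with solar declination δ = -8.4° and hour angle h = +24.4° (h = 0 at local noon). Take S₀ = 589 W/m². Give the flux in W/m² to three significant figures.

cos θ_z = sin φ sin δ + cos φ cos δ cos h = 0.076979 + 0.765680 = 0.842659.
Flux = S₀ · cos θ_z = 589 × 0.842659 = 496.3 W/m².

496 W/m²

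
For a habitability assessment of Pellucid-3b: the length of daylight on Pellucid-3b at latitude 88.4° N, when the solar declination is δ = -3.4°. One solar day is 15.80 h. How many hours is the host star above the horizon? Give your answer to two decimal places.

cos H₀ = −tan φ · tan δ = 2.1269 ≥ 1, so the host star never rises (polar night) and H₀ = 0.
Daylight = 2H₀/(2π) × 15.80 h = (0.0000/π) × 15.80 = 0.00 h.

0.00 h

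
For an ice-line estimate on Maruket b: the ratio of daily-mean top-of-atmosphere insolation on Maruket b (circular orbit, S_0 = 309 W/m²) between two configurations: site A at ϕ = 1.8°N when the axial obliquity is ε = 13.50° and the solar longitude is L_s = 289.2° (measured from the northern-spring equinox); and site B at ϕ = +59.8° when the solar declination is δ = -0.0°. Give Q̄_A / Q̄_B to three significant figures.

— Configuration A (ϕ=+1.8°):
Solar declination: sin δ = sin ε · sin L_s = sin 13.50° × sin 289.2° = -0.22046, so δ = -12.736°.
cos h₀ = −tan(+1.8°) tan(-12.736°) = 0.0071, h₀ = 1.5637 rad.
Bracket: h₀ sin ϕ sin δ + cos ϕ cos δ sin h₀ = 1.5637×0.03141×-0.22046 + 0.99951×0.97540×0.99997 = -0.010828 + 0.974893 = 0.964065.
Q̄ = (S_0/π) × [bracket] = (309/π) × 0.964065 = 94.823 W/m².
— Configuration B (ϕ=+59.8°):
cos h₀ = −tan(+59.8°) tan(-0.000°) = 0.0000, h₀ = 1.5708 rad.
Bracket: h₀ sin ϕ sin δ + cos ϕ cos δ sin h₀ = 1.5708×0.86427×-0.00000 + 0.50302×1.00000×1.00000 = -0.000000 + 0.503020 = 0.503020.
Q̄ = (S_0/π) × [bracket] = (309/π) × 0.503020 = 49.476 W/m².
Ratio Q̄_A / Q̄_B = 94.823 / 49.476 = 1.917.

Q̄_A / Q̄_B ≈ 1.92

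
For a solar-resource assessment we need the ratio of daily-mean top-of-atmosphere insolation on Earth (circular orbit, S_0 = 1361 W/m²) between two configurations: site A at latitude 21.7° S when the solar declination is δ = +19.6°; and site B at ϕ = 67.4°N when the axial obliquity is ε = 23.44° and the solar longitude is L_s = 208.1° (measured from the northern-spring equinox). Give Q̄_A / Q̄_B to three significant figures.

— Configuration A (ϕ=-21.7°):
cos h₀ = −tan(-21.7°) tan(+19.600°) = 0.1417, h₀ = 1.4286 rad.
Bracket: h₀ sin ϕ sin δ + cos ϕ cos δ sin h₀ = 1.4286×-0.36975×0.33545 + 0.92913×0.94206×0.98991 = -0.177193 + 0.866464 = 0.689271.
Q̄ = (S_0/π) × [bracket] = (1361/π) × 0.689271 = 298.61 W/m².
— Configuration B (ϕ=+67.4°):
Solar declination: sin δ = sin ε · sin L_s = sin 23.44° × sin 208.1° = -0.18736, so δ = -10.799°.
cos h₀ = −tan(+67.4°) tan(-10.799°) = 0.4582, h₀ = 1.0948 rad.
Bracket: h₀ sin ϕ sin δ + cos ϕ cos δ sin h₀ = 1.0948×0.92321×-0.18736 + 0.38430×0.98229×0.88884 = -0.189370 + 0.335532 = 0.146162.
Q̄ = (S_0/π) × [bracket] = (1361/π) × 0.146162 = 63.320 W/m².
Ratio Q̄_A / Q̄_B = 298.61 / 63.320 = 4.716.

Q̄_A / Q̄_B ≈ 4.72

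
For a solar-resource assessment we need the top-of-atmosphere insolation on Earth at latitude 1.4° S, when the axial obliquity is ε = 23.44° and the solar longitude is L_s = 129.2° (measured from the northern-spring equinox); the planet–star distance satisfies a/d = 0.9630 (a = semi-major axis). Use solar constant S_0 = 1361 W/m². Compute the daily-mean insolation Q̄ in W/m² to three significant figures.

Q̄ ≈ 377 W/m²

Solar declination: sin δ = sin ε · sin L_s = sin 23.44° × sin 129.2° = 0.30826, so δ = +17.955°.
cos h₀ = −tan(-1.4°) tan(+17.955°) = 0.0079, h₀ = 1.5629 rad.
Bracket: h₀ sin ϕ sin δ + cos ϕ cos δ sin h₀ = 1.5629×-0.02443×0.30826 + 0.99970×0.95130×0.99997 = -0.011770 + 0.950986 = 0.939216.
Inverse-square distance factor (a/d)² = 0.9630² = 0.927369.
Q̄ = (S_0/π) × 0.927369 × [bracket] = (1361/π) × 0.927369 × 0.939216 = 377.3 W/m².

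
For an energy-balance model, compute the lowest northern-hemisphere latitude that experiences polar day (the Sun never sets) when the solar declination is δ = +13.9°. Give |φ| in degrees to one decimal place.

|φ| = 76.1°

Polar day requires cos H₀ = −tan φ tan δ ≤ −1, i.e. tan φ tan δ ≥ 1.
The boundary is |tan φ| · |tan δ| = 1, so |φ| = 90° − |δ| = 90° − 13.9° = 76.1° in the northern hemisphere.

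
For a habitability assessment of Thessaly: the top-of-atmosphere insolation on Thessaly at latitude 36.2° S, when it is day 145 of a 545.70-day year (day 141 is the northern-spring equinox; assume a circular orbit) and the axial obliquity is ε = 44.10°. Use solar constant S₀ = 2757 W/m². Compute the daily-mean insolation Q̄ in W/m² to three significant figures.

Q̄ ≈ 682 W/m²

Solar longitude: λ_s = 360° × (145 − 141)/545.70 = 2.639°.
sin δ = sin 44.10° × sin 2.639° = 0.03204, so δ = +1.836°.
cos H₀ = −tan(-36.2°) tan(+1.836°) = 0.0235, H₀ = 1.5473 rad.
Bracket: H₀ sin φ sin δ + cos φ cos δ sin H₀ = 1.5473×-0.59061×0.03204 + 0.80696×0.99949×0.99972 = -0.029280 + 0.806323 = 0.777043.
Q̄ = (S₀/π) × [bracket] = (2757/π) × 0.777043 = 681.9 W/m².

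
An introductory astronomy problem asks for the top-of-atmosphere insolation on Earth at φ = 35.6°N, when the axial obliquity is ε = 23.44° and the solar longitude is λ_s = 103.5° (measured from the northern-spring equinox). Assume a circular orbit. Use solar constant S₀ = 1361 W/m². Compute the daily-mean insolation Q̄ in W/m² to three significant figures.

Solar declination: sin δ = sin ε · sin λ_s = sin 23.44° × sin 103.5° = 0.38680, so δ = +22.755°.
cos H₀ = −tan(+35.6°) tan(+22.755°) = -0.3003, H₀ = 1.8758 rad.
Bracket: H₀ sin φ sin δ + cos φ cos δ sin H₀ = 1.8758×0.58212×0.38680 + 0.81310×0.92216×0.95385 = 0.422363 + 0.715205 = 1.137568.
Q̄ = (S₀/π) × [bracket] = (1361/π) × 1.137568 = 492.8 W/m².

Q̄ ≈ 493 W/m²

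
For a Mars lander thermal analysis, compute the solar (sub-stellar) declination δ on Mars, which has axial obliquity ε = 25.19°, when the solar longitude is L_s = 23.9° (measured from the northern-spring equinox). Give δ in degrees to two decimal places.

δ = +9.93°

sin δ = sin ε · sin L_s = sin 25.19° × sin 23.9° = 0.172437.
δ = arcsin(0.172437) = +9.93°.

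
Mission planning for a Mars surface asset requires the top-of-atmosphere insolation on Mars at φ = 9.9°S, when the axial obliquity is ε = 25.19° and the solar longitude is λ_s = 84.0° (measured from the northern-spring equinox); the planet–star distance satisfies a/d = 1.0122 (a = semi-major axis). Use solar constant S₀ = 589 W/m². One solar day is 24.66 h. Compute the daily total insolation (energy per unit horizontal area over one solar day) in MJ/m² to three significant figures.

Solar declination: sin δ = sin ε · sin λ_s = sin 25.19° × sin 84.0° = 0.42329, so δ = +25.042°.
cos H₀ = −tan(-9.9°) tan(+25.042°) = 0.0815, H₀ = 1.4892 rad.
Bracket: H₀ sin φ sin δ + cos φ cos δ sin H₀ = 1.4892×-0.17193×0.42329 + 0.98511×0.90599×0.99667 = -0.108378 + 0.889528 = 0.781150.
Inverse-square distance factor (a/d)² = 1.0122² = 1.024549.
Q̄ = (S₀/π) × 1.024549 × [bracket] = (589/π) × 1.024549 × 0.781150 = 150.05 W/m².
Daily total = Q̄ × 24.66 h × 3600 s/h = 150.05 × 24.66 × 3600 / 10⁶ = 13.32 MJ/m².

13.3 MJ/m²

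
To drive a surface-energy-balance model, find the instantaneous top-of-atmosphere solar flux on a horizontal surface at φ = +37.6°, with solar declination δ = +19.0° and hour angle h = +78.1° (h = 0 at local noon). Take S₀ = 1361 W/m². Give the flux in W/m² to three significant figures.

cos θ_z = sin φ sin δ + cos φ cos δ cos h = 0.198644 + 0.154473 = 0.353117.
Flux = S₀ · cos θ_z = 1361 × 0.353117 = 480.6 W/m².

481 W/m²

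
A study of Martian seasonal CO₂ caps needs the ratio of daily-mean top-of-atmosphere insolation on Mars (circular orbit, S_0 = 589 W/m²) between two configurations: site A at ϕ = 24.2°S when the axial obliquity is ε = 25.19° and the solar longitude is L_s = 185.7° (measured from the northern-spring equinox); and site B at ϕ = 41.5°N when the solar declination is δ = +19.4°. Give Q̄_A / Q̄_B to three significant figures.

— Configuration A (ϕ=-24.2°):
Solar declination: sin δ = sin ε · sin L_s = sin 25.19° × sin 185.7° = -0.04227, so δ = -2.423°.
cos h₀ = −tan(-24.2°) tan(-2.423°) = -0.0190, h₀ = 1.5898 rad.
Bracket: h₀ sin ϕ sin δ + cos ϕ cos δ sin h₀ = 1.5898×-0.40992×-0.04227 + 0.91212×0.99911×0.99982 = 0.027547 + 0.911144 = 0.938691.
Q̄ = (S_0/π) × [bracket] = (589/π) × 0.938691 = 175.99 W/m².
— Configuration B (ϕ=+41.5°):
cos h₀ = −tan(+41.5°) tan(+19.400°) = -0.3116, h₀ = 1.8876 rad.
Bracket: h₀ sin ϕ sin δ + cos ϕ cos δ sin h₀ = 1.8876×0.66262×0.33216 + 0.74896×0.94322×0.95023 = 0.415453 + 0.671275 = 1.086728.
Q̄ = (S_0/π) × [bracket] = (589/π) × 1.086728 = 203.74 W/m².
Ratio Q̄_A / Q̄_B = 175.99 / 203.74 = 0.8638.

Q̄_A / Q̄_B ≈ 0.864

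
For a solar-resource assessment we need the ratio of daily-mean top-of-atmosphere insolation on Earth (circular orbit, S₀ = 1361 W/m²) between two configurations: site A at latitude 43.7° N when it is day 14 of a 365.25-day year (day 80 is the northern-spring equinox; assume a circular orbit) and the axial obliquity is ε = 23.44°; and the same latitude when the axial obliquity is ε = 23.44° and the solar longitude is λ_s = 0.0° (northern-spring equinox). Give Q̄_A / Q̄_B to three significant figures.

— Configuration A (φ=+43.7°):
Solar longitude: λ_s = 360° × (14 − 80)/365.25 = -65.051°, i.e. -65.051° + 360° = 294.949°.
sin δ = sin 23.44° × sin 294.949° = -0.36067, so δ = -21.141°.
cos H₀ = −tan(+43.7°) tan(-21.141°) = 0.3695, H₀ = 1.1923 rad.
Bracket: H₀ sin φ sin δ + cos φ cos δ sin H₀ = 1.1923×0.69088×-0.36067 + 0.72297×0.93269×0.92922 = -0.297097 + 0.626579 = 0.329482.
Q̄ = (S₀/π) × [bracket] = (1361/π) × 0.329482 = 142.74 W/m².
— Configuration B (φ=+43.7°):
Solar declination: sin δ = sin ε · sin λ_s = sin 23.44° × sin 0.0° = 0.00000, so δ = +0.000°.
cos H₀ = −tan(+43.7°) tan(+0.000°) = -0.0000, H₀ = 1.5708 rad.
Bracket: H₀ sin φ sin δ + cos φ cos δ sin H₀ = 1.5708×0.69088×0.00000 + 0.72297×1.00000×1.00000 = 0.000000 + 0.722970 = 0.722970.
Q̄ = (S₀/π) × [bracket] = (1361/π) × 0.722970 = 313.20 W/m².
Ratio Q̄_A / Q̄_B = 142.74 / 313.20 = 0.4557.

Q̄_A / Q̄_B ≈ 0.456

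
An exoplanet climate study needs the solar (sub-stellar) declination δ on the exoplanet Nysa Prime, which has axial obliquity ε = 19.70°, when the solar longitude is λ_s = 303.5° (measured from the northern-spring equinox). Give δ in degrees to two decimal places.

δ = -16.33°

sin δ = sin ε · sin λ_s = sin 19.70° × sin 303.5° = -0.281099.
δ = arcsin(-0.281099) = -16.33°.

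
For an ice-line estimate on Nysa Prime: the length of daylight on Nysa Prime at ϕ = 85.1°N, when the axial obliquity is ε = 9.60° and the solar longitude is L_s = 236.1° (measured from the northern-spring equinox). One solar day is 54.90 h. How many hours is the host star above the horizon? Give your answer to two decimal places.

0.00 h

Solar declination: sin δ = sin ε · sin L_s = sin 9.60° × sin 236.1° = -0.13842, so δ = -7.956°.
cos h₀ = −tan ϕ · tan δ = 1.6303 ≥ 1, so the host star never rises (polar night) and h₀ = 0.
Daylight = 2h₀/(2π) × 54.90 h = (0.0000/π) × 54.90 = 0.00 h.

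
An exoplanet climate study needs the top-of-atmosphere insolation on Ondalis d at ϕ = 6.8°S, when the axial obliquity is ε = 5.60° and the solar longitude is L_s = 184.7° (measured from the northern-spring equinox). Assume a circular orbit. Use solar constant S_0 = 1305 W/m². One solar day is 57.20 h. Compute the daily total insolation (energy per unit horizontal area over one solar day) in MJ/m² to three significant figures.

85.1 MJ/m²

Solar declination: sin δ = sin ε · sin L_s = sin 5.60° × sin 184.7° = -0.00800, so δ = -0.458°.
cos h₀ = −tan(-6.8°) tan(-0.458°) = -0.0010, h₀ = 1.5717 rad.
Bracket: h₀ sin ϕ sin δ + cos ϕ cos δ sin h₀ = 1.5717×-0.11840×-0.00800 + 0.99297×0.99997×1.00000 = 0.001489 + 0.992940 = 0.994429.
Q̄ = (S_0/π) × [bracket] = (1305/π) × 0.994429 = 413.08 W/m².
Daily total = Q̄ × 57.20 h × 3600 s/h = 413.08 × 57.20 × 3600 / 10⁶ = 85.06 MJ/m².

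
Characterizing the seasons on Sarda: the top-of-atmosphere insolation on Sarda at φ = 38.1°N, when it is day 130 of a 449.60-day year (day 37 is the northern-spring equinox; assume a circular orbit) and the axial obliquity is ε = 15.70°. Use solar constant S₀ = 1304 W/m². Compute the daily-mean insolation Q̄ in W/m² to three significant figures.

Solar longitude: λ_s = 360° × (130 − 37)/449.60 = 74.466°.
sin δ = sin 15.70° × sin 74.466° = 0.26072, so δ = +15.113°.
cos H₀ = −tan(+38.1°) tan(+15.113°) = -0.2118, H₀ = 1.7842 rad.
Bracket: H₀ sin φ sin δ + cos φ cos δ sin H₀ = 1.7842×0.61704×0.26072 + 0.78694×0.96542×0.97732 = 0.287033 + 0.742497 = 1.029530.
Q̄ = (S₀/π) × [bracket] = (1304/π) × 1.029530 = 427.3 W/m².

Q̄ ≈ 427 W/m²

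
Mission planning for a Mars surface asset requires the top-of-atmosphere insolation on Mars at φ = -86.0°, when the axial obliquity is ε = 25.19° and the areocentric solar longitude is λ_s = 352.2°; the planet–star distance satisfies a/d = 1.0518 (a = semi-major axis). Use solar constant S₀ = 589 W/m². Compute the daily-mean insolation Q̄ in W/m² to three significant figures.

Q̄ ≈ 38.5 W/m²

sin δ = sin 25.19° × sin 352.2° = -0.05776, so δ = -3.311°.
cos H₀ = −tan(-86.0°) tan(-3.311°) = -0.8274, H₀ = 2.5453 rad.
Bracket: H₀ sin φ sin δ + cos φ cos δ sin H₀ = 2.5453×-0.99756×-0.05776 + 0.06976×0.99833×0.56156 = 0.146658 + 0.039109 = 0.185767.
Inverse-square distance factor (a/d)² = 1.0518² = 1.106283.
Q̄ = (S₀/π) × 1.106283 × [bracket] = (589/π) × 1.106283 × 0.185767 = 38.53 W/m².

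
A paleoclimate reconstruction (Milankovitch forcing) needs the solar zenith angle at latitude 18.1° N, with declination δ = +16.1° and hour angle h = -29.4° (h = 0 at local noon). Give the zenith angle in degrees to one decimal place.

cos θ_z = sin φ sin δ + cos φ cos δ cos h = 0.086155 + 0.795624 = 0.881779.
θ_z = arccos(0.881779) = 28.1°.

θ_z = 28.1°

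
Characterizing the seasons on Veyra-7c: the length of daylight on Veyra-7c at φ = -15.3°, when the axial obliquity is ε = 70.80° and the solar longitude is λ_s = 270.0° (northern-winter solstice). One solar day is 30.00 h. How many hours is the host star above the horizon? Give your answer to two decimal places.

23.63 h

Solar declination: sin δ = sin ε · sin λ_s = sin 70.80° × sin 270.0° = -0.94438, so δ = -70.800°.
cos H₀ = −tan φ · tan δ = −tan(-15.3°) × tan(-70.800°) = -0.7856, so H₀ = 2.4744 rad = 141.77°.
Daylight = 2H₀/(2π) × 30.00 h = (2.4744/π) × 30.00 = 23.63 h.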